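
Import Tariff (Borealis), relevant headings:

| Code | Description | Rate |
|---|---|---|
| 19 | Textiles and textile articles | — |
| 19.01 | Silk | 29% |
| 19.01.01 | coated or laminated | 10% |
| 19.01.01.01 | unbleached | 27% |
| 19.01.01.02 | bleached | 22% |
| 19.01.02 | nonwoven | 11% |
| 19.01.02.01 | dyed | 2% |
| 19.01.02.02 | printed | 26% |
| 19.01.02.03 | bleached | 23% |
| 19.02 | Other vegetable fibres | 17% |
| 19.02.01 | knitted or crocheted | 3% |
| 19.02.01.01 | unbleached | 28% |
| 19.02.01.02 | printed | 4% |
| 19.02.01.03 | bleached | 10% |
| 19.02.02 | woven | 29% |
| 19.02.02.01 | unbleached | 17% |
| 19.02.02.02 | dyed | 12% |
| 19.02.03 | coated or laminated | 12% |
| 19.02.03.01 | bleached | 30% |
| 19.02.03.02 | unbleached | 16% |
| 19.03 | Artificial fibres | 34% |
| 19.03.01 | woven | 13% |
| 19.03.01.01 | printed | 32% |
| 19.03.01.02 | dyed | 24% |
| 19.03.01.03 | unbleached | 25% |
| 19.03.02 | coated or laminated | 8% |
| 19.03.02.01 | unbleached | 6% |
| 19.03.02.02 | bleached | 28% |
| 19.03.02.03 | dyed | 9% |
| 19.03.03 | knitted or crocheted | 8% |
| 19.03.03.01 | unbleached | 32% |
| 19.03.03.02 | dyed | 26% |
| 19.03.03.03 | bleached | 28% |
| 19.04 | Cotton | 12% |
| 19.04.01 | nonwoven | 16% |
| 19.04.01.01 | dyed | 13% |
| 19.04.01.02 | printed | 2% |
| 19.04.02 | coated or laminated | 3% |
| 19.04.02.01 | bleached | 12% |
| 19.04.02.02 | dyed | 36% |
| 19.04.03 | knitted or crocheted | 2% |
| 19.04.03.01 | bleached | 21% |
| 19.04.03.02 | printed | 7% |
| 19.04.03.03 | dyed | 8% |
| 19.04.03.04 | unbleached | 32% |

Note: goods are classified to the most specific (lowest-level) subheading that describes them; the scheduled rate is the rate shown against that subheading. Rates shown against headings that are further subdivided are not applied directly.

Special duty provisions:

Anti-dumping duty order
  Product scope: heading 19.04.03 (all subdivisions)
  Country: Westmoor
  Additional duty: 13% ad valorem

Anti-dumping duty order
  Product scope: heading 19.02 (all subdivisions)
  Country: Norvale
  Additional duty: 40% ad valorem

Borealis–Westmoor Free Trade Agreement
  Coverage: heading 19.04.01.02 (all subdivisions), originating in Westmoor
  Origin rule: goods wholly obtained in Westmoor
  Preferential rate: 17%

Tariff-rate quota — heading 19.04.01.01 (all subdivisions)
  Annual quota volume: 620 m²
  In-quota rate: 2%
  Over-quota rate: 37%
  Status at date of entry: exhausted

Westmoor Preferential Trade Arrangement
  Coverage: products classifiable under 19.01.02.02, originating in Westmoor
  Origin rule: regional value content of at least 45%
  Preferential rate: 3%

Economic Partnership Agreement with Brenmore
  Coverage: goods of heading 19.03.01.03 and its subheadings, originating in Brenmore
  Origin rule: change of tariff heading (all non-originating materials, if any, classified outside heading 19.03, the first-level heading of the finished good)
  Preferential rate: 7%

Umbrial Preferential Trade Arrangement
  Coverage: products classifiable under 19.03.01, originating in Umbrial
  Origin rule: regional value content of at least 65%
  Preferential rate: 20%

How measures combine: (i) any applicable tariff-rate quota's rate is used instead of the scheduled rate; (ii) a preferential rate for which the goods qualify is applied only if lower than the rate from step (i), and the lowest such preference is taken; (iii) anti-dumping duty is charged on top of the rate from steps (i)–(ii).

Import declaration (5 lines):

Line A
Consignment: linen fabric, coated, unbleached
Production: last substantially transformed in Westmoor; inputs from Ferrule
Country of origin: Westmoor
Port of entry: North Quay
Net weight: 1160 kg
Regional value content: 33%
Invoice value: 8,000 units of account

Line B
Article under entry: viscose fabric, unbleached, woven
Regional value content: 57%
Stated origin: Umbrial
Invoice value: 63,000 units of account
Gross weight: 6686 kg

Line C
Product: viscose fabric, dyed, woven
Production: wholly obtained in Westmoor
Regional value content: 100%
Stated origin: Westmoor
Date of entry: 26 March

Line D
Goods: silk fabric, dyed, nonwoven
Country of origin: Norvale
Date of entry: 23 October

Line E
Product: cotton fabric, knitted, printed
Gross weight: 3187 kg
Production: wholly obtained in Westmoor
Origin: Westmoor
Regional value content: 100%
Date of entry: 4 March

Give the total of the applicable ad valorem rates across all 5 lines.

87%

Line A: linen → 19.02; coated → 19.02.03; unbleached → 19.02.03.02. Scheduled 16%. Westmoor agreement on 19.04.01.02: 19.02.03.02 not covered; Westmoor agreement on 19.01.02.02: 19.02.03.02 not covered. → 16%.
Line B: viscose → 19.03; woven → 19.03.01; unbleached → 19.03.01.03. Scheduled 25%. Umbrial agreement on 19.03.01: RVC < 65%. → 25%.
Line C: viscose → 19.03; woven → 19.03.01; dyed → 19.03.01.02. Scheduled 24%. Westmoor agreement on 19.04.01.02: 19.03.01.02 not covered; Westmoor agreement on 19.01.02.02: 19.03.01.02 not covered. → 24%.
Line D: silk → 19.01; nonwoven → 19.01.02; dyed → 19.01.02.01. Scheduled 2%. No special measure applies. → 2%.
Line E: cotton → 19.04; knitted → 19.04.03; printed → 19.04.03.02. Scheduled 7%. Westmoor agreement on 19.04.01.02: 19.04.03.02 not covered; Westmoor agreement on 19.01.02.02: 19.04.03.02 not covered; anti-dumping (Westmoor, 19.04.03): +13%; total 7% + 13% = 20%. → 20%.
Sum: 16% + 25% + 24% + 2% + 20% = 87%.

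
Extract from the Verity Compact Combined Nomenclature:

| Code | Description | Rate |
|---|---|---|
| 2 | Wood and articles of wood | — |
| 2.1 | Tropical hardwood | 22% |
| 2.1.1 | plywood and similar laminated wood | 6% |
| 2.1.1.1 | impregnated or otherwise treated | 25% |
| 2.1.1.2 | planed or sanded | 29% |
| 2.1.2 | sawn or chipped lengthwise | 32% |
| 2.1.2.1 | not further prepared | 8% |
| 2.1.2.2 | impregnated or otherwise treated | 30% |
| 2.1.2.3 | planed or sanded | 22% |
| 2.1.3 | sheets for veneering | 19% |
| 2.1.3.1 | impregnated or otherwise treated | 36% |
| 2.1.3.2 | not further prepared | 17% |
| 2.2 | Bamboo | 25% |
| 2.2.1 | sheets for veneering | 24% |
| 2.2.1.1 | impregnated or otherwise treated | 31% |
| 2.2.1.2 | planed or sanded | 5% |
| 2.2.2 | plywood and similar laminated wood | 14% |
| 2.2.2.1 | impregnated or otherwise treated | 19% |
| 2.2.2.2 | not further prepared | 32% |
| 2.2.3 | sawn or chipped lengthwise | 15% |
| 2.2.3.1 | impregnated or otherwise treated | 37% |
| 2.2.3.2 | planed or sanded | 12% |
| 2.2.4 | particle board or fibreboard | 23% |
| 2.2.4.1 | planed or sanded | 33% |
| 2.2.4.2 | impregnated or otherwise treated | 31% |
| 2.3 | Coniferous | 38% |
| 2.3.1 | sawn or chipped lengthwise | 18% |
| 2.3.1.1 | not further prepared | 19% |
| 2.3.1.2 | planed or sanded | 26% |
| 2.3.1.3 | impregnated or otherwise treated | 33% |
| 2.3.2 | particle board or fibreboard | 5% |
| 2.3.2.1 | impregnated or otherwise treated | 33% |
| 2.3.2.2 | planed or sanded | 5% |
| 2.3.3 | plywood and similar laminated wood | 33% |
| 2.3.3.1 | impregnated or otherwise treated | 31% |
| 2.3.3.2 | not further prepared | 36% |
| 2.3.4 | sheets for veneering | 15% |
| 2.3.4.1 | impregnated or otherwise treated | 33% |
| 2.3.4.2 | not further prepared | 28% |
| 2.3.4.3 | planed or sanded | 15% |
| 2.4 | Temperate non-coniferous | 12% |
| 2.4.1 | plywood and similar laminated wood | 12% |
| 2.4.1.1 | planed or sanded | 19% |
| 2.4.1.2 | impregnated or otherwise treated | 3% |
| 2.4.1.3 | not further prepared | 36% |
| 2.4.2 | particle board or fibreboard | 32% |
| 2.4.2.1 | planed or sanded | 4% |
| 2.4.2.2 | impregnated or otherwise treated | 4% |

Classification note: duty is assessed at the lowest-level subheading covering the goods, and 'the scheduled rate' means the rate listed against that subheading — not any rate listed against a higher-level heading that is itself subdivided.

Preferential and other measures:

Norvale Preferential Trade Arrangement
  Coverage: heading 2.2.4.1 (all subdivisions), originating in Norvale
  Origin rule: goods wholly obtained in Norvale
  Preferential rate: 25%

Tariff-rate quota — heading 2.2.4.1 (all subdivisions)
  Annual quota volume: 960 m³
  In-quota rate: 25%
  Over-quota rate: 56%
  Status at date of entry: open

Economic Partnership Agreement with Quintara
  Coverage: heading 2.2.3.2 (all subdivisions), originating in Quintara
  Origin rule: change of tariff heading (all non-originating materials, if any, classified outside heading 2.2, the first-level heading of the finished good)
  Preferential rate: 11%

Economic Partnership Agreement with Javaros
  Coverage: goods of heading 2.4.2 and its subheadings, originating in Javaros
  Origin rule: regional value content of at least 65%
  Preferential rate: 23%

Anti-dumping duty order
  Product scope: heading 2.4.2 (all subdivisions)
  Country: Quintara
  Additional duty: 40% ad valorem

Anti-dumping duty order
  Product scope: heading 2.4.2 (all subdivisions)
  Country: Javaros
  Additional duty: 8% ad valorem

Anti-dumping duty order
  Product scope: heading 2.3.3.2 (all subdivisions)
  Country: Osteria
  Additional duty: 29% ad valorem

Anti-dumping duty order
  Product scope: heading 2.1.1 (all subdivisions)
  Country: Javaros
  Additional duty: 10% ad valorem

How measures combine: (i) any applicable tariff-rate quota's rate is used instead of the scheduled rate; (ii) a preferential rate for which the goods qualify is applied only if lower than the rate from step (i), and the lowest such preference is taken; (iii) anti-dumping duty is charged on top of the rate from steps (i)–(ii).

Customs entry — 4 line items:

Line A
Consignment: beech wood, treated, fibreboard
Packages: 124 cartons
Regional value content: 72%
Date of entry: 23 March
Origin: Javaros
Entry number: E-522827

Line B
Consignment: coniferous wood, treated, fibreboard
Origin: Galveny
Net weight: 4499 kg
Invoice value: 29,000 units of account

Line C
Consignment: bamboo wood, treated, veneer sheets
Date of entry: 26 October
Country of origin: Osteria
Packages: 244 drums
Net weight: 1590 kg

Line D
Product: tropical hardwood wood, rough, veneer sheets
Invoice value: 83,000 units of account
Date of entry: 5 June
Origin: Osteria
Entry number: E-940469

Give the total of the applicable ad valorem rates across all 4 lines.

93%

Line A: beech → 2.4; fibreboard → 2.4.2; treated → 2.4.2.2. Scheduled 4%. Javaros agreement on 2.4.2: RVC ≥ 65% → 23% available; preference 23% not lower than 4% → no reduction; anti-dumping (Javaros, 2.4.2): +8%; total 4% + 8% = 12%. → 12%.
Line B: coniferous → 2.3; fibreboard → 2.3.2; treated → 2.3.2.1. Scheduled 33%. No special measure applies. → 33%.
Line C: bamboo → 2.2; veneer sheets → 2.2.1; treated → 2.2.1.1. Scheduled 31%. No special measure applies. → 31%.
Line D: tropical hardwood → 2.1; veneer sheets → 2.1.3; rough → 2.1.3.2. Scheduled 17%. No special measure applies. → 17%.
Sum: 12% + 33% + 31% + 17% = 93%.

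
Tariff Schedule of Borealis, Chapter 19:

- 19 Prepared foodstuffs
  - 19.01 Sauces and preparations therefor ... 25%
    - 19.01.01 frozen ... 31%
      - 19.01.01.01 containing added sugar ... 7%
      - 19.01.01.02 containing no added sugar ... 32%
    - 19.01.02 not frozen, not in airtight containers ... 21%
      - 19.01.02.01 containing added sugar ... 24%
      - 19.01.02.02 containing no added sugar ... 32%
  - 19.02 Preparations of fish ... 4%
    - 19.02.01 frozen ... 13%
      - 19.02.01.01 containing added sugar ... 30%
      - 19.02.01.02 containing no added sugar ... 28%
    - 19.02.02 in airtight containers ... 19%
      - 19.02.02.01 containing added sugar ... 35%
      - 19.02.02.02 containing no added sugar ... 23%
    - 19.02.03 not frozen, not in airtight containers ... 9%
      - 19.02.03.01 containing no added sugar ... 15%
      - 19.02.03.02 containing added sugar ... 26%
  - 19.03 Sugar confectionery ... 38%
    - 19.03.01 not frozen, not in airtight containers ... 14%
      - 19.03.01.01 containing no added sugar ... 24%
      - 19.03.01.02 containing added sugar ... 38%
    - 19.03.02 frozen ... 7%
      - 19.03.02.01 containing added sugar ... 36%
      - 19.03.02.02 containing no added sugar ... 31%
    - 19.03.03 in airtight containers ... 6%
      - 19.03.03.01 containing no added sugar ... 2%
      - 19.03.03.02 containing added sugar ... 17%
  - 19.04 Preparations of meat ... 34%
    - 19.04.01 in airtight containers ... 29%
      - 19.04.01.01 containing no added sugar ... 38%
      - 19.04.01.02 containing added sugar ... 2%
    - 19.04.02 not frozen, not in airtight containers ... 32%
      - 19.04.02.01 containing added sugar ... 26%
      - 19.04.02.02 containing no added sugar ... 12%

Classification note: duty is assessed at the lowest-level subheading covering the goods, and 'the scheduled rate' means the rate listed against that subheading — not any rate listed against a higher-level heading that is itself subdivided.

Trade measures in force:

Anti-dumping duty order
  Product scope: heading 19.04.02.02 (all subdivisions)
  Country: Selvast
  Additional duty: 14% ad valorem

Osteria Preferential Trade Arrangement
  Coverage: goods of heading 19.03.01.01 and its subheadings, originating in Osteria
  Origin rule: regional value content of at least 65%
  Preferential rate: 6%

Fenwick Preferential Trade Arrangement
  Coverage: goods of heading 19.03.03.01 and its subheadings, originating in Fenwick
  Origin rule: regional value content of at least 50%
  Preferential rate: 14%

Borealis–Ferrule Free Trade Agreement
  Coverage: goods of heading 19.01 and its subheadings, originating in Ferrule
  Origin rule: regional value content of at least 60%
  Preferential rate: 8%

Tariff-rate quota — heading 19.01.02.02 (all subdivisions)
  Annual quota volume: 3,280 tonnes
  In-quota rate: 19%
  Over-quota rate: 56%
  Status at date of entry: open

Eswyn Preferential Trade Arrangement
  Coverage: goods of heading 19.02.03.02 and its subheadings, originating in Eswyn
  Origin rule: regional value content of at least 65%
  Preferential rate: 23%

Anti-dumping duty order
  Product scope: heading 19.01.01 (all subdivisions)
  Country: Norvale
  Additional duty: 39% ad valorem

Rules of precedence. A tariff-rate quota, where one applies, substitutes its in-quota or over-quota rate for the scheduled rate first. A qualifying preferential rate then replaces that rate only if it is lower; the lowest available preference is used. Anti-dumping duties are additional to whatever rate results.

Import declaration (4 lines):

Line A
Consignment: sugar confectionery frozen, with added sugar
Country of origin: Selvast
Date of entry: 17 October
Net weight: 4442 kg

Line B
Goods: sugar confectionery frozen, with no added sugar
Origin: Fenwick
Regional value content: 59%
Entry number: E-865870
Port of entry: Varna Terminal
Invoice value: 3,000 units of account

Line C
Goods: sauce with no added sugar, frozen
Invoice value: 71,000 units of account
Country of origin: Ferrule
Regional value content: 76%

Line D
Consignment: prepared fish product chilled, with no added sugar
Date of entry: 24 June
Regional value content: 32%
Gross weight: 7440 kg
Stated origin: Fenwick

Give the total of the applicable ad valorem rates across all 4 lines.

90%

Line A: sugar confectionery → 19.03; frozen → 19.03.02; with added sugar → 19.03.02.01. Scheduled 36%. No special measure applies. → 36%.
Line B: sugar confectionery → 19.03; frozen → 19.03.02; with no added sugar → 19.03.02.02. Scheduled 31%. Fenwick agreement on 19.03.03.01: 19.03.02.02 not covered. → 31%.
Line C: sauce → 19.01; frozen → 19.01.01; with no added sugar → 19.01.01.02. Scheduled 32%. Ferrule agreement on 19.01: RVC ≥ 60% → 8% available; preferential 8%. → 8%.
Line D: prepared fish product → 19.02; chilled → 19.02.03; with no added sugar → 19.02.03.01. Scheduled 15%. Fenwick agreement on 19.03.03.01: 19.02.03.01 not covered. → 15%.
Sum: 36% + 31% + 8% + 15% = 90%.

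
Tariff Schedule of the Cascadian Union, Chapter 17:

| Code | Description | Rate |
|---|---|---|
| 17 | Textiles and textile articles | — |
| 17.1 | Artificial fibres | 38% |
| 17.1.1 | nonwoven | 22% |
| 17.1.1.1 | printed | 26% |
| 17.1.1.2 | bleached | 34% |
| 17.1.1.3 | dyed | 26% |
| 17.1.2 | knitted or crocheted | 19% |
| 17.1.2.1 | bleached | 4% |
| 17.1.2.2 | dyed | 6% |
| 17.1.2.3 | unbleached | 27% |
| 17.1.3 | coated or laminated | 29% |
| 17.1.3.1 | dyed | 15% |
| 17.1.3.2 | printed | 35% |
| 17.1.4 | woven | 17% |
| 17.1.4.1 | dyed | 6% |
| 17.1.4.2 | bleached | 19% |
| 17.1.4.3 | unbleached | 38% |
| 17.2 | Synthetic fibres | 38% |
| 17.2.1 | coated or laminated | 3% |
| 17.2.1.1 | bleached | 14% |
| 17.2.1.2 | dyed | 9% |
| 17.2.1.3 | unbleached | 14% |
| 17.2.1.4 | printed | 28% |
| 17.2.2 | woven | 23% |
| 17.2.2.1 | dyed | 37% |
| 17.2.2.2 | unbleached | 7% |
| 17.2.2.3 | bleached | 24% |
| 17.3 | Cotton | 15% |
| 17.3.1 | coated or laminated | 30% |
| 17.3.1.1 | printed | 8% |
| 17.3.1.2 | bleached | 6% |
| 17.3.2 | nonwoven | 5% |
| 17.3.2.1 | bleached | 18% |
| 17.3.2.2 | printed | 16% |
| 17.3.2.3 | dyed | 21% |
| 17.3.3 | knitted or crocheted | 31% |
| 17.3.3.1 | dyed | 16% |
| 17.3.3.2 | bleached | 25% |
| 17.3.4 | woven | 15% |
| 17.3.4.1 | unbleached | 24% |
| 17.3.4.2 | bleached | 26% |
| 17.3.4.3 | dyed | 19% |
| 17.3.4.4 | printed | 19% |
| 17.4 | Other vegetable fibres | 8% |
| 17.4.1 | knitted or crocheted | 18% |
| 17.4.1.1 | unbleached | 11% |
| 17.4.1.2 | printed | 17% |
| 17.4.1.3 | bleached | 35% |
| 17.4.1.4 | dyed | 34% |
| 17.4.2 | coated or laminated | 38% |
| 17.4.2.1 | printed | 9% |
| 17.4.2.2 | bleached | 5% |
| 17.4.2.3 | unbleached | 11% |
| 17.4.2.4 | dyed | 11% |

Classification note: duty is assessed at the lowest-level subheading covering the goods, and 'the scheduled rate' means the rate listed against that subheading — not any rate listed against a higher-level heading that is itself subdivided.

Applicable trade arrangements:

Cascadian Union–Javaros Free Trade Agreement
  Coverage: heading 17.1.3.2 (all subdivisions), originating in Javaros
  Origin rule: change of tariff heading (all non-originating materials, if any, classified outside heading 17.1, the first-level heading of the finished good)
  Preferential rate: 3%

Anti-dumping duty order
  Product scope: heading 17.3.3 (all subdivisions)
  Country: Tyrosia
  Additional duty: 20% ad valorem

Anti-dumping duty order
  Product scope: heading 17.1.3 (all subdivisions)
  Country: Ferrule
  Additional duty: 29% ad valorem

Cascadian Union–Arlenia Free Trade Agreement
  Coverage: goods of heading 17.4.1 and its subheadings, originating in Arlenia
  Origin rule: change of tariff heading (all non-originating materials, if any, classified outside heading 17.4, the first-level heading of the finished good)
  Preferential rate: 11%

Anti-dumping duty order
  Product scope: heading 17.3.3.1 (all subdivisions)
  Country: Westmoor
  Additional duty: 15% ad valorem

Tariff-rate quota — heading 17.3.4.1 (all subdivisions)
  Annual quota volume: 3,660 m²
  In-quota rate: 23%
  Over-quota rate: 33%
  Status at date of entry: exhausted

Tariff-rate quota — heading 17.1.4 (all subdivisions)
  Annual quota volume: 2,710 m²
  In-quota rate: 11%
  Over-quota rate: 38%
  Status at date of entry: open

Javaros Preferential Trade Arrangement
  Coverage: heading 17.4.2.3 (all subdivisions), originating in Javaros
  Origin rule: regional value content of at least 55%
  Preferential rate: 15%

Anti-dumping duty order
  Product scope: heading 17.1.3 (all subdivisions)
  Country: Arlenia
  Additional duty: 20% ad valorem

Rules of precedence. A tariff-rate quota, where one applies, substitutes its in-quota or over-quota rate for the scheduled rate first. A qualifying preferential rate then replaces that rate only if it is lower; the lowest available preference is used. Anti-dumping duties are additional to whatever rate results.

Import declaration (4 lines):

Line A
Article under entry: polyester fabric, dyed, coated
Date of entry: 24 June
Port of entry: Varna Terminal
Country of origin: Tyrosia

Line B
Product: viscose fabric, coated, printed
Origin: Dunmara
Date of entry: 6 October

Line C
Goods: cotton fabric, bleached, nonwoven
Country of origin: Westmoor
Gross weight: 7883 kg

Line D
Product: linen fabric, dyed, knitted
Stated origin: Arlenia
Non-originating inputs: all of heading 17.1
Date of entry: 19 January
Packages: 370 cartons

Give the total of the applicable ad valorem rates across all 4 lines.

73%

Line A: polyester → 17.2; coated → 17.2.1; dyed → 17.2.1.2. Scheduled 9%. No special measure applies. → 9%.
Line B: viscose → 17.1; coated → 17.1.3; printed → 17.1.3.2. Scheduled 35%. No special measure applies. → 35%.
Line C: cotton → 17.3; nonwoven → 17.3.2; bleached → 17.3.2.1. Scheduled 18%. No special measure applies. → 18%.
Line D: linen → 17.4; knitted → 17.4.1; dyed → 17.4.1.4. Scheduled 34%. Arlenia agreement on 17.4.1: CTH met → 11% available; preferential 11%. → 11%.
Sum: 9% + 35% + 18% + 11% = 73%.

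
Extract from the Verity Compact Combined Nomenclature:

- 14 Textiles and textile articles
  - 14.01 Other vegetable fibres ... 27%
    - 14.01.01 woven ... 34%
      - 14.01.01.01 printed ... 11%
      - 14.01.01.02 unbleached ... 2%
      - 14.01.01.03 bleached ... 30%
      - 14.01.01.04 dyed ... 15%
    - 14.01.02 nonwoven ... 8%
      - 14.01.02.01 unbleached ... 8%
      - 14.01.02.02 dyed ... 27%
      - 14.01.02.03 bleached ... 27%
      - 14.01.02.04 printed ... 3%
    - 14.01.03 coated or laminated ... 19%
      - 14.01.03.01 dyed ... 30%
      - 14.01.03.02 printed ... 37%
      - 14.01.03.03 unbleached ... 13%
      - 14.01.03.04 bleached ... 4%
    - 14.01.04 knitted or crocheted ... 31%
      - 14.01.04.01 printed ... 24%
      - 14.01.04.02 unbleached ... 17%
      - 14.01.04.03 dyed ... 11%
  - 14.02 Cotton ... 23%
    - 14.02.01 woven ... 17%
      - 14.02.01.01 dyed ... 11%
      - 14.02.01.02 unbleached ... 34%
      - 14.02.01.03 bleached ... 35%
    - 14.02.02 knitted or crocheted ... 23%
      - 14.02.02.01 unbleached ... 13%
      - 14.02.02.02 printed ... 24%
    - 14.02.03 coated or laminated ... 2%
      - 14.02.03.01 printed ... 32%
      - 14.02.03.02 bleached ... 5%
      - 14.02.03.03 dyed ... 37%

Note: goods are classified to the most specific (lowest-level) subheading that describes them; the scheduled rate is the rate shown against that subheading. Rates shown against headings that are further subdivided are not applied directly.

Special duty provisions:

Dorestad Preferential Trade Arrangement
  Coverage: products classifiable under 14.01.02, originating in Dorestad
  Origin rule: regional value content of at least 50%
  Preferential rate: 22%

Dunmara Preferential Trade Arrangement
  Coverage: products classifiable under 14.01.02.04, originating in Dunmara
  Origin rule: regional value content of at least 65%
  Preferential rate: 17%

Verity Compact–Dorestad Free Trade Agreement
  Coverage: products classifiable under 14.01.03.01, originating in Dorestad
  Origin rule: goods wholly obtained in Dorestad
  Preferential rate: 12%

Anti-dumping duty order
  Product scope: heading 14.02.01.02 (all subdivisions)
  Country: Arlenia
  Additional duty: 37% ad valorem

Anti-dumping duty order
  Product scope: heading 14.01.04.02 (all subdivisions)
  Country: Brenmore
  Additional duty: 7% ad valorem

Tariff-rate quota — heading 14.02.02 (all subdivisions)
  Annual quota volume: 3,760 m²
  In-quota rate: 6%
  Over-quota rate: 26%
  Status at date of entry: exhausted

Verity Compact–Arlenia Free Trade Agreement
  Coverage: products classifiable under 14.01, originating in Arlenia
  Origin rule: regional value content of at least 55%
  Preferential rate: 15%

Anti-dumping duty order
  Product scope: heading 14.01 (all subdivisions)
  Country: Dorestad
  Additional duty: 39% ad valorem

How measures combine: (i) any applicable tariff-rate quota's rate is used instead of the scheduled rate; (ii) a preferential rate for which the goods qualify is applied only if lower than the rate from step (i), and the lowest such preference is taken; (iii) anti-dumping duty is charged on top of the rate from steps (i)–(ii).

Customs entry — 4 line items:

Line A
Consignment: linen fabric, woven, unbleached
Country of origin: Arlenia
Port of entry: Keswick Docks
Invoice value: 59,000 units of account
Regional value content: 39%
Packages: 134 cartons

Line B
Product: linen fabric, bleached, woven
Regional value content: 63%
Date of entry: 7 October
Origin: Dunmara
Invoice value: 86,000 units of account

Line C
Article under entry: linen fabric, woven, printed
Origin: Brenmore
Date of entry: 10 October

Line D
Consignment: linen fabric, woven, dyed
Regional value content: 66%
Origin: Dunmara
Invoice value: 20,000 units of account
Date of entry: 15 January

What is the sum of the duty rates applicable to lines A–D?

58%

Line A: linen → 14.01; woven → 14.01.01; unbleached → 14.01.01.02. Scheduled 2%. Arlenia agreement on 14.01: RVC < 55%. → 2%.
Line B: linen → 14.01; woven → 14.01.01; bleached → 14.01.01.03. Scheduled 30%. Dunmara agreement on 14.01.02.04: 14.01.01.03 not covered. → 30%.
Line C: linen → 14.01; woven → 14.01.01; printed → 14.01.01.01. Scheduled 11%. No special measure applies. → 11%.
Line D: linen → 14.01; woven → 14.01.01; dyed → 14.01.01.04. Scheduled 15%. Dunmara agreement on 14.01.02.04: 14.01.01.04 not covered. → 15%.
Sum: 2% + 30% + 11% + 15% = 58%.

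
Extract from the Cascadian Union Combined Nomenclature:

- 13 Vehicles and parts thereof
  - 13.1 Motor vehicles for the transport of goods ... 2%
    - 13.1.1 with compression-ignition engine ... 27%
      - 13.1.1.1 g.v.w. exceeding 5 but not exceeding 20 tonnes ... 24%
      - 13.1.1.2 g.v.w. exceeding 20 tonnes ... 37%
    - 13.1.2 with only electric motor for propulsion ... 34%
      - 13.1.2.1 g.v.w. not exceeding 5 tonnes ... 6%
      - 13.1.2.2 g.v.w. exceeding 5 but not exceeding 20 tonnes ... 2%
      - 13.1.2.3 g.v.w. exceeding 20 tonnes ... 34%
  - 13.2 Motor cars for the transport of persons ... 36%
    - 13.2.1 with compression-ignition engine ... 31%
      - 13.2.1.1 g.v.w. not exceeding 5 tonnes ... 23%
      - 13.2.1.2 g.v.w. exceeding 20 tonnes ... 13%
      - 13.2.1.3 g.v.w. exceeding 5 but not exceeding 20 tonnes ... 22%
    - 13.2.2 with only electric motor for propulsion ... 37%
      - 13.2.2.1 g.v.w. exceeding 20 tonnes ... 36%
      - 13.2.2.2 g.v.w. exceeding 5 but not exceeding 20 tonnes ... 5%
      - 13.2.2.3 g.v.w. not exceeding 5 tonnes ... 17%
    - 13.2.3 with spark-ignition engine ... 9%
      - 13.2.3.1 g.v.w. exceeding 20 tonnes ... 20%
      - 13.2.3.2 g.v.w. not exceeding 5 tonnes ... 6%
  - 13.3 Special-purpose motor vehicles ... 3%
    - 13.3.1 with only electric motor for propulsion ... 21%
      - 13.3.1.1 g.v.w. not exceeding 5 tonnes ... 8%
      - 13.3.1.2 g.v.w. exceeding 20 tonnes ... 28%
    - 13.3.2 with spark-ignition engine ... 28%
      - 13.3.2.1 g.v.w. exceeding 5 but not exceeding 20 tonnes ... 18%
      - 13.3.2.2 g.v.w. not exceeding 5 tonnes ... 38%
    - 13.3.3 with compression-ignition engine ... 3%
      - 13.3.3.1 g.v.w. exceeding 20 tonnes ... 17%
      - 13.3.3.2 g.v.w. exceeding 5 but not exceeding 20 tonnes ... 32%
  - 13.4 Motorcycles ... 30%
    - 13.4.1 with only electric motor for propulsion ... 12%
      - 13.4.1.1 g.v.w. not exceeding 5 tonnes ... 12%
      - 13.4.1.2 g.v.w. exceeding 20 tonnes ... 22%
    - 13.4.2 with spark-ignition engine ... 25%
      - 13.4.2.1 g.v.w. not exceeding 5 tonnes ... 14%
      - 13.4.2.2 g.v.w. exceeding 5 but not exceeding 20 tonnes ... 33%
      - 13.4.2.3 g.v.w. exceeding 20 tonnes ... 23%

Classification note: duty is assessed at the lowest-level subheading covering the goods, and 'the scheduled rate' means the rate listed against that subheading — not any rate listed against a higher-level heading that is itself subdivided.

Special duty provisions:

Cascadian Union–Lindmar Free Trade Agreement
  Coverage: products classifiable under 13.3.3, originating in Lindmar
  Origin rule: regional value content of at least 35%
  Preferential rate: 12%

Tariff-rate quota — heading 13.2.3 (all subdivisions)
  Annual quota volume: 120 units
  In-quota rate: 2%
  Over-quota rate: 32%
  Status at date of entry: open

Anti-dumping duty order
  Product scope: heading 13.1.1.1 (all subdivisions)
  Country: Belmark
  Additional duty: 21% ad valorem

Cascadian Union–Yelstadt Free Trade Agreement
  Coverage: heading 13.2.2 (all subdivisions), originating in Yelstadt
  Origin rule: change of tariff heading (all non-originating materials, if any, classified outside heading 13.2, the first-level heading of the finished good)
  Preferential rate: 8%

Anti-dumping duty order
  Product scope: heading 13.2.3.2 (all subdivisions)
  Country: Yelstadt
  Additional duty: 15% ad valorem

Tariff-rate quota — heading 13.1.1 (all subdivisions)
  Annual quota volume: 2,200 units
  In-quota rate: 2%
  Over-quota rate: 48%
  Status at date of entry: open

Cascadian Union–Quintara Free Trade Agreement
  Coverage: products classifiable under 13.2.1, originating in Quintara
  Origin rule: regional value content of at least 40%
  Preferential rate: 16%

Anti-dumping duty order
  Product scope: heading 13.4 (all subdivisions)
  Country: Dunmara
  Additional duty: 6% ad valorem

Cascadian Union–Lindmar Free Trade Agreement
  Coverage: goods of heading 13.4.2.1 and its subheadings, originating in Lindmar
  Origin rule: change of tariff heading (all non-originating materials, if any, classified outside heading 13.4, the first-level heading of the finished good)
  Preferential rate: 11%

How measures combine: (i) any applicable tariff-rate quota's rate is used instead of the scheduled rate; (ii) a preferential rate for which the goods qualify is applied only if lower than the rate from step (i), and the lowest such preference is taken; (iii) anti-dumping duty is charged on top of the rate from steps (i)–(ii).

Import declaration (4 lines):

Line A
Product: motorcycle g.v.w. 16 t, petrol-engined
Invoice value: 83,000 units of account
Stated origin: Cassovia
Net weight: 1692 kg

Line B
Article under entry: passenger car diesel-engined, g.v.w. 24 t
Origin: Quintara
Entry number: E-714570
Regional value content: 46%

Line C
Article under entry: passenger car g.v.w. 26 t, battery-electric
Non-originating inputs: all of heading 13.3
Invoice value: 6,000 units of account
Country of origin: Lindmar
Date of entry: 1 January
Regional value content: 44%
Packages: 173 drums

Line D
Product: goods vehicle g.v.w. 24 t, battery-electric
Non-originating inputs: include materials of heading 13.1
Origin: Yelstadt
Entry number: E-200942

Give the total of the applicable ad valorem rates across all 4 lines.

116%

Line A: motorcycle → 13.4; petrol-engined → 13.4.2; g.v.w. 16 t → 13.4.2.2. Scheduled 33%. No special measure applies. → 33%.
Line B: passenger car → 13.2; diesel-engined → 13.2.1; g.v.w. 24 t → 13.2.1.2. Scheduled 13%. Quintara agreement on 13.2.1: RVC ≥ 40% → 16% available; preference 16% not lower than 13% → no reduction. → 13%.
Line C: passenger car → 13.2; battery-electric → 13.2.2; g.v.w. 26 t → 13.2.2.1. Scheduled 36%. Lindmar agreement on 13.3.3: 13.2.2.1 not covered; Lindmar agreement on 13.4.2.1: 13.2.2.1 not covered. → 36%.
Line D: goods vehicle → 13.1; battery-electric → 13.1.2; g.v.w. 24 t → 13.1.2.3. Scheduled 34%. Yelstadt agreement on 13.2.2: 13.1.2.3 not covered. → 34%.
Sum: 33% + 13% + 36% + 34% = 116%.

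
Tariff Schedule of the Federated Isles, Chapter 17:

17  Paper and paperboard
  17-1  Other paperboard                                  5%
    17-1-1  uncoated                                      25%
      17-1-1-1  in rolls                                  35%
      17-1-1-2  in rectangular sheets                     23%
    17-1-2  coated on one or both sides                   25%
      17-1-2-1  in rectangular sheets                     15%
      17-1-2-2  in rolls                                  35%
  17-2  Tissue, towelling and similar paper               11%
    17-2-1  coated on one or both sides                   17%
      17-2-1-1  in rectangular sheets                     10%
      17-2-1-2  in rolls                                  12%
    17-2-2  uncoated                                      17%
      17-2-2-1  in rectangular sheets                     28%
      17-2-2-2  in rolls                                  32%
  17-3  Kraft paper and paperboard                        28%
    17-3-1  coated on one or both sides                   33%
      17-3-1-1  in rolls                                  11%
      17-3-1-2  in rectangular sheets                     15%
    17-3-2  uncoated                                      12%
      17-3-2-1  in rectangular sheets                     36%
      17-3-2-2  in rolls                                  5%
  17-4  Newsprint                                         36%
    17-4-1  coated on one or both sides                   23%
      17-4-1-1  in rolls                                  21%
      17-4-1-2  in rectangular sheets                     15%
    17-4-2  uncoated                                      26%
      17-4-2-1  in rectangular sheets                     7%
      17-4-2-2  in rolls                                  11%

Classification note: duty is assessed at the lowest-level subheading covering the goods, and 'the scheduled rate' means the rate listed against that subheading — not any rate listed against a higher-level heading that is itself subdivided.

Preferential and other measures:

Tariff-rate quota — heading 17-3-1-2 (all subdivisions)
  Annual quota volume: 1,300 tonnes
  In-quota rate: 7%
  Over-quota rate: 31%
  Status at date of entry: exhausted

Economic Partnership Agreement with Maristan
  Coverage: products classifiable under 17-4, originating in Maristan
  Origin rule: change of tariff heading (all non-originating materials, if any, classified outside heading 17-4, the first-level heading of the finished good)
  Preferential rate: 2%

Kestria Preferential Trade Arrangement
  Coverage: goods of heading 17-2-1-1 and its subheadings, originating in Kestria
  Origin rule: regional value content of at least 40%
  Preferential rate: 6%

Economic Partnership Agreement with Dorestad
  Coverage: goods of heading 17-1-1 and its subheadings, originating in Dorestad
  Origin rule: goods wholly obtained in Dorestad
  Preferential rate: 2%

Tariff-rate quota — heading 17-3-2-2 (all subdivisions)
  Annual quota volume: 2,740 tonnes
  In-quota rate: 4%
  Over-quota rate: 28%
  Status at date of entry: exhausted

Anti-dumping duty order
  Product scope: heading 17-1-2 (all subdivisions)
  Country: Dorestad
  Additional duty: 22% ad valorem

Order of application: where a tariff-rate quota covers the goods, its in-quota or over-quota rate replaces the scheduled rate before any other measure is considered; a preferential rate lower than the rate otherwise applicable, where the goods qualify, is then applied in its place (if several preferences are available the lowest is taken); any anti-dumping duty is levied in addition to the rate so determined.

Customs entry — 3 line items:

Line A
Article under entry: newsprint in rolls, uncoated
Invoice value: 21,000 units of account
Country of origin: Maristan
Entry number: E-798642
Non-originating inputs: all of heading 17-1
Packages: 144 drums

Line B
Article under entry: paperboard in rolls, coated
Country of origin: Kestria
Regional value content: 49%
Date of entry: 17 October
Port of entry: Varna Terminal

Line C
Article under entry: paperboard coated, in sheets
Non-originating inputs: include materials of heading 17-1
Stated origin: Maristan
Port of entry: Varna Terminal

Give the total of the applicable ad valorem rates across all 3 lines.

52%

Line A: newsprint → 17-4; uncoated → 17-4-2; in rolls → 17-4-2-2. Scheduled 11%. Maristan agreement on 17-4: CTH met → 2% available; preferential 2%. → 2%.
Line B: paperboard → 17-1; coated → 17-1-2; in rolls → 17-1-2-2. Scheduled 35%. Kestria agreement on 17-2-1-1: 17-1-2-2 not covered. → 35%.
Line C: paperboard → 17-1; coated → 17-1-2; in sheets → 17-1-2-1. Scheduled 15%. Maristan agreement on 17-4: 17-1-2-1 not covered. → 15%.
Sum: 2% + 35% + 15% = 52%.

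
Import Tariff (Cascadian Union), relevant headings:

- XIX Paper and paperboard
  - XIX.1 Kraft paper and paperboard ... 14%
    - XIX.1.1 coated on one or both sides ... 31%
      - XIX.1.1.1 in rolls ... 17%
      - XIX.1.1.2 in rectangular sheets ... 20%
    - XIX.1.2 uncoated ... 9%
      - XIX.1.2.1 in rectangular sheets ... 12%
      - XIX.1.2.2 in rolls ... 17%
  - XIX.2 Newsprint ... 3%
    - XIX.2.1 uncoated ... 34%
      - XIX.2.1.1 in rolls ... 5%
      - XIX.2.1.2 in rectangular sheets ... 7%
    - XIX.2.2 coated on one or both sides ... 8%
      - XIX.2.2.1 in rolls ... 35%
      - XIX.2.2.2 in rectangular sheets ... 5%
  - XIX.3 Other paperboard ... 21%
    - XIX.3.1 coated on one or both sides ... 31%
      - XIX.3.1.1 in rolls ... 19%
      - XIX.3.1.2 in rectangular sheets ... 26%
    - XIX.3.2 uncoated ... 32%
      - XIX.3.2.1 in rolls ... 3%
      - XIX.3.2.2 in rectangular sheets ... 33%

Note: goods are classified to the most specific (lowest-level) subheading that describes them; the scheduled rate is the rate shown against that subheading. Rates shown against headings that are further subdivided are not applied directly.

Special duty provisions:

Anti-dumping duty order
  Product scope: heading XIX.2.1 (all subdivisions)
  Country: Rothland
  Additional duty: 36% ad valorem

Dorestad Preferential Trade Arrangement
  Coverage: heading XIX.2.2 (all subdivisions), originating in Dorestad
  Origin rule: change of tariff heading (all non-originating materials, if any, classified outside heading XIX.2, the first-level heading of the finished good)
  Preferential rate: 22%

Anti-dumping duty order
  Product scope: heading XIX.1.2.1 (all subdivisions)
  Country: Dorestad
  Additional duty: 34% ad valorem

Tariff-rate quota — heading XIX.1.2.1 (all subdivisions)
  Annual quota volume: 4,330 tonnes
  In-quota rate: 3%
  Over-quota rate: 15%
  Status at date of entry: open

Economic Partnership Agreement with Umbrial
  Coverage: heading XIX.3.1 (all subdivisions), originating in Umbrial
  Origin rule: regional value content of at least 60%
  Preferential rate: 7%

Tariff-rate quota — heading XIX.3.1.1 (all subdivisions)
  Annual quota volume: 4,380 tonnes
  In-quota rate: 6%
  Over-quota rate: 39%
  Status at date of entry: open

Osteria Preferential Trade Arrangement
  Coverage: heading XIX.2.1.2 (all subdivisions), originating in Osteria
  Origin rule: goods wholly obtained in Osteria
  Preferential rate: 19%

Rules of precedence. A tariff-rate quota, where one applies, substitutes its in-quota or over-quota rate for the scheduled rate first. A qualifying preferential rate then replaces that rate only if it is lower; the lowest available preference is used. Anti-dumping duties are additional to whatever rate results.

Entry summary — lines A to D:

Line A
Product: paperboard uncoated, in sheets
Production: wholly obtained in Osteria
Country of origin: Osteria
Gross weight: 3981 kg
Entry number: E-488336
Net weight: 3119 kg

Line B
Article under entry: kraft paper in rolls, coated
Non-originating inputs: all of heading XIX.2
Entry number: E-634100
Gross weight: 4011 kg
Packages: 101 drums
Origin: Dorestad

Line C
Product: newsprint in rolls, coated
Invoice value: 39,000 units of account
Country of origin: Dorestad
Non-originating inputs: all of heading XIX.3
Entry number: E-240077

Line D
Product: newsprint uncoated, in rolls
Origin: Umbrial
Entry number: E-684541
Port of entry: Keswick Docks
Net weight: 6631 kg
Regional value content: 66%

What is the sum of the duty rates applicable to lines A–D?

Line A: paperboard → XIX.3; uncoated → XIX.3.2; in sheets → XIX.3.2.2. Scheduled 33%. Osteria agreement on XIX.2.1.2: XIX.3.2.2 not covered. → 33%.
Line B: kraft paper → XIX.1; coated → XIX.1.1; in rolls → XIX.1.1.1. Scheduled 17%. Dorestad agreement on XIX.2.2: XIX.1.1.1 not covered. → 17%.
Line C: newsprint → XIX.2; coated → XIX.2.2; in rolls → XIX.2.2.1. Scheduled 35%. Dorestad agreement on XIX.2.2: CTH met → 22% available; preferential 22%. → 22%.
Line D: newsprint → XIX.2; uncoated → XIX.2.1; in rolls → XIX.2.1.1. Scheduled 5%. Umbrial agreement on XIX.3.1: XIX.2.1.1 not covered. → 5%.
Sum: 33% + 17% + 22% + 5% = 77%.

77%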